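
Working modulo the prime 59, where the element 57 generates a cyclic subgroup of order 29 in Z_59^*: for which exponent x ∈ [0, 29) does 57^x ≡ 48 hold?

Successive powers of 57 modulo 59:
  57^0=1  57^1=57  57^2=4  57^3=51  57^4=16  57^5=27
  57^6=5  57^7=49  57^8=20  57^9=19  57^10=21  57^11=17
  57^12=25  57^13=9  57^14=41  57^15=36  57^16=46  57^17=26
  57^18=7  57^19=45  57^20=28  57^21=3  57^22=53  57^23=12
  57^24=35  57^25=48
So 57^25 ≡ 48 (mod 59), giving x = 25.

25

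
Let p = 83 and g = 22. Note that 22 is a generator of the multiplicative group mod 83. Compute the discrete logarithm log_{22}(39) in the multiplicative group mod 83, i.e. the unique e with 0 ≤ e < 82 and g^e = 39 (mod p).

Baby-step giant-step with m = ceil(sqrt(82)) = 10.
Baby table (22^j mod 83 for j=0..9):
  0:1  1:22  2:69  3:24  4:30  5:79  6:78  7:56
  8:70  9:46
Giant step factor: 22^(-10) ≡ 26 (mod 83).
Scan 39·26^i mod 83 for i = 0, 1, …:
  i=0: 39   i=1: 18   i=2: 53   i=3: 50
  i=4: 55   i=5: 19   i=6: 79
Match at i=6, j=5: e = 6·10 + 5 = 65.

65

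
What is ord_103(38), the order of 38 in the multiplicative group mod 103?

The order of 38 must divide p − 1 = 102 = 2 · 3 · 17.
Divisors: 1, 2, 3, 6, 17, 34, 51, 102.
Check each in increasing order: 38^1 ≡ 38;  38^2 ≡ 2;  38^3 ≡ 76;  38^6 ≡ 8;  38^17 ≡ 46;  38^34 ≡ 56;  38^51 ≡ 1.
Smallest exponent giving 1 is 51.

51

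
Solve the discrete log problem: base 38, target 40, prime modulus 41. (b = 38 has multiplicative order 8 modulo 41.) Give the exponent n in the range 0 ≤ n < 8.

4

Successive powers of 38 modulo 41:
  38^0=1  38^1=38  38^2=9  38^3=14  38^4=40
So 38^4 ≡ 40 (mod 41), giving n = 4.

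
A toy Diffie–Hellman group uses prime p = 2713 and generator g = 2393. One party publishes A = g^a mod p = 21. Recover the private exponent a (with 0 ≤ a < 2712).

1060

Baby-step giant-step with m = ceil(sqrt(2712)) = 53.
Baby table (2393^j mod 2713 for j=0..52):
  0:1  1:2393  2:2019  3:2327  4:1435  5:2010  6:2494  7:2255
  8:58  9:431  10:443  11:2029  12:1840  13:2634  14:863  15:566
  16:651  17:581  18:1277  19:1023  20:913  21:844  22:1220  23:272
  24:2489  25:1142  26:815  27:2361  28:1407  29:118  30:222  31:2211
  32:573  33:1124  34:1149  35:1288  36:216  37:1418  38:2024  39:727
  40:678  41:80  42:1530  43:1453  44:1676  45:854  46:733  47:1471
  48:1342  49:1927  50:1924  51:171  52:2253
Giant step factor: 2393^(-53) ≡ 2507 (mod 2713).
Scan 21·2507^i mod 2713 for i = 0, 1, …:
  i=0: 21   i=1: 1100   i=2: 1292   i=3: 2435
  i=4: 295   i=5: 1629   i=6: 838   i=7: 1004
  i=8: 2077   i=9: 792     …   i=19: 698
  i=20: 1
Match at i=20, j=0: a = 20·53 + 0 = 1060.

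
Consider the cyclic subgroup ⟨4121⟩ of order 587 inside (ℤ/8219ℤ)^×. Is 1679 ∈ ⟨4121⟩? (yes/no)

1679 ∈ ⟨4121⟩ iff 1679^587 ≡ 1 (mod 8219), since |⟨4121⟩| = 587.
1679^587 mod 8219 = 1500.
Since 1500 ≠ 1, 1679 does not lie in the subgroup.

no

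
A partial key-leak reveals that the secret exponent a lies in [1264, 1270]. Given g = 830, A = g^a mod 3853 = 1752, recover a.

1269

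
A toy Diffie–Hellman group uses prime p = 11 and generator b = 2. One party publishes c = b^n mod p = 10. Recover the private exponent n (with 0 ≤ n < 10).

Successive powers of 2 modulo 11:
  2^0=1  2^1=2  2^2=4  2^3=8  2^4=5  2^5=10
So 2^5 ≡ 10 (mod 11), giving n = 5.

5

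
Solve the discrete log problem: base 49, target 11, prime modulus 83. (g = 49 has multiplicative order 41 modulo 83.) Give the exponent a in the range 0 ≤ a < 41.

22

Baby-step giant-step with m = ceil(sqrt(41)) = 7.
Baby table (49^j mod 83 for j=0..6):
  0:1  1:49  2:77  3:38  4:36  5:21  6:33
Giant step factor: 49^(-7) ≡ 27 (mod 83).
Scan 11·27^i mod 83 for i = 0, 1, …:
  i=0: 11   i=1: 48   i=2: 51   i=3: 49
Match at i=3, j=1: a = 3·7 + 1 = 22.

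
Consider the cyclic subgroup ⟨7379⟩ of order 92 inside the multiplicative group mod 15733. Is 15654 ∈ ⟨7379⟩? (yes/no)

15654 ∈ ⟨7379⟩ iff 15654^92 ≡ 1 (mod 15733), since |⟨7379⟩| = 92.
15654^92 mod 15733 = 1.
Since 1 = 1, 15654 lies in the subgroup.

yes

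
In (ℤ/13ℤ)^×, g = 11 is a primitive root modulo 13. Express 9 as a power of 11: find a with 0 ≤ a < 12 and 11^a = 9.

8

Successive powers of 11 modulo 13:
  11^0=1  11^1=11  11^2=4  11^3=5  11^4=3  11^5=7
  11^6=12  11^7=2  11^8=9
So 11^8 ≡ 9 (mod 13), giving a = 8.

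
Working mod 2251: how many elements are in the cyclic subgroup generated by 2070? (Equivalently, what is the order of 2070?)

The order of 2070 must divide p − 1 = 2250 = 2 · 3^2 · 5^3.
Divisors: 1, 2, 3, 5, 6, 9, 10, 15, 18, 25, 30, 45, 50, 75, 90, 125, 150, 225, 250, 375, 450, 750, 1125, 2250.
Check each in increasing order: 2070^1 ≡ 2070;  2070^2 ≡ 1247;  2070^3 ≡ 1644;  2070^5 ≡ 1658;  2070^6 ≡ 1536;  2070^9 ≡ 1813;  2070^10 ≡ 493;  2070^15 ≡ 281;  2070^18 ≡ 509;  2070^25 ≡ 1222;  2070^30 ≡ 176;  2070^45 ≡ 2185;  2070^50 ≡ 871;  2070^75 ≡ 1890;  2070^90 ≡ 2105;  2070^125 ≡ 709;  2070^150 ≡ 2014;  2070^225 ≡ 19;  2070^250 ≡ 708;  2070^375 ≡ 2250;  2070^450 ≡ 361;  2070^750 ≡ 1.
Smallest exponent giving 1 is 750.

750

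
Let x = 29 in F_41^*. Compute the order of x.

40

The order of 29 must divide p − 1 = 40 = 2^3 · 5.
Divisors: 1, 2, 4, 5, 8, 10, 20, 40.
Check each in increasing order: 29^1 ≡ 29;  29^2 ≡ 21;  29^4 ≡ 31;  29^5 ≡ 38;  29^8 ≡ 18;  29^10 ≡ 9;  29^20 ≡ 40;  29^40 ≡ 1.
Smallest exponent giving 1 is 40.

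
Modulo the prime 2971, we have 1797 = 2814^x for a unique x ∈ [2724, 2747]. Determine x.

Compute 2814^2724 mod 2971 = 36, then multiply by 2814 repeatedly:
  2814^2724=36  2814^2725=290  2814^2726=2006  2814^2727=2955  2814^2728=2512
  2814^2729=759  2814^2730=2648  2814^2731=204  2814^2732=653  2814^2733=1464
  2814^2734=1890  2814^2735=370  2814^2736=1330  2814^2737=2131  2814^2738=1156
  2814^2739=2710  2814^2740=2354  2814^2741=1797
Found 1797 at exponent 2741.

2741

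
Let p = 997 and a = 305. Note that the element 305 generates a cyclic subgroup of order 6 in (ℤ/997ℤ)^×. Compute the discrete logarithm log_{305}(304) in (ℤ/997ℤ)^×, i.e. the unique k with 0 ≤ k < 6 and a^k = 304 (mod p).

Successive powers of 305 modulo 997:
  305^0=1  305^1=305  305^2=304
So 305^2 ≡ 304 (mod 997), giving k = 2.

2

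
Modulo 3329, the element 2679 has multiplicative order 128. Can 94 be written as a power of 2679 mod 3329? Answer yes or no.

94 ∈ ⟨2679⟩ iff 94^128 ≡ 1 (mod 3329), since |⟨2679⟩| = 128.
94^128 mod 3329 = 2988.
Since 2988 ≠ 1, 94 does not lie in the subgroup.

no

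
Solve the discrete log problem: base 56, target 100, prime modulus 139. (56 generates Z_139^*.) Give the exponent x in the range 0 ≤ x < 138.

Baby-step giant-step with m = ceil(sqrt(138)) = 12.
Baby table (56^j mod 139 for j=0..11):
  0:1  1:56  2:78  3:59  4:107  5:15  6:6  7:58
  8:51  9:76  10:86  11:90
Giant step factor: 56^(-12) ≡ 112 (mod 139).
Scan 100·112^i mod 139 for i = 0, 1, …:
  i=0: 100   i=1: 80   i=2: 64   i=3: 79
  i=4: 91   i=5: 45   i=6: 36   i=7: 1
Match at i=7, j=0: x = 7·12 + 0 = 84.

84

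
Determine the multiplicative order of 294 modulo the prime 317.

The order of 294 must divide p − 1 = 316 = 2^2 · 79.
Divisors: 1, 2, 4, 79, 158, 316.
Check each in increasing order: 294^1 ≡ 294;  294^2 ≡ 212;  294^4 ≡ 247;  294^79 ≡ 316;  294^158 ≡ 1.
Smallest exponent giving 1 is 158.

158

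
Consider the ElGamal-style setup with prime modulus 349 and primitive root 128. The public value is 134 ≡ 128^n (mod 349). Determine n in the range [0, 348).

Baby-step giant-step with m = ceil(sqrt(348)) = 19.
Baby table (128^j mod 349 for j=0..18):
  0:1  1:128  2:330  3:11  4:12  5:140  6:121  7:132
  8:144  9:284  10:56  11:188  12:332  13:267  14:323  15:162
  16:145  17:63  18:37
Giant step factor: 128^(-19) ≡ 114 (mod 349).
Scan 134·114^i mod 349 for i = 0, 1, …:
  i=0: 134   i=1: 269   i=2: 303   i=3: 340
  i=4: 21   i=5: 300   i=6: 347   i=7: 121
Match at i=7, j=6: n = 7·19 + 6 = 139.

139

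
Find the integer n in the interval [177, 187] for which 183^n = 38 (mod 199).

Compute 183^177 mod 199 = 67, then multiply by 183 repeatedly:
  183^177=67  183^178=122  183^179=38
Found 38 at exponent 179.

179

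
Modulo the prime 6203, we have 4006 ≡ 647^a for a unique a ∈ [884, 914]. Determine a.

906

Compute 647^884 mod 6203 = 3448, then multiply by 647 repeatedly:
  647^884=3448  647^885=3979  647^886=168  647^887=3245  647^888=2901
  647^889=3641  647^890=4790  647^891=3833  647^892=4954  647^893=4490
  647^894=2026  647^895=1989  647^896=2862  647^897=3220  647^898=5335
  647^899=2877  647^900=519  647^901=831  647^902=4199  647^903=6042
  647^904=1284  647^905=5749  647^906=4006
Found 4006 at exponent 906.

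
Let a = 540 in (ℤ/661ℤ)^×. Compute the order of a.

66

The order of 540 must divide p − 1 = 660 = 2^2 · 3 · 5 · 11.
Divisors: 1, 2, 3, 4, 5, 6, 10, 11, 12, 15, 20, 22, 30, 33, 44, 55, 60, 66, 110, 132, 165, 220, 330, 660.
Check each in increasing order: 540^1 ≡ 540;  540^2 ≡ 99;  540^3 ≡ 580;  540^4 ≡ 547;  540^5 ≡ 574;  540^6 ≡ 612;  540^10 ≡ 298;  540^11 ≡ 297;  540^12 ≡ 418;  540^15 ≡ 514;  540^20 ≡ 230;  540^22 ≡ 296;  540^30 ≡ 457;  540^33 ≡ 660;  540^44 ≡ 364;  540^55 ≡ 365;  540^60 ≡ 634;  540^66 ≡ 1.
Smallest exponent giving 1 is 66.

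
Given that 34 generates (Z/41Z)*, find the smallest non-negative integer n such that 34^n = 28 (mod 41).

9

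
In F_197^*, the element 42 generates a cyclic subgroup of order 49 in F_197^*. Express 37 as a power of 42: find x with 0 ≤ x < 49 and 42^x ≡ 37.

46

Baby-step giant-step with m = ceil(sqrt(49)) = 7.
Baby table (42^j mod 197 for j=0..6):
  0:1  1:42  2:188  3:16  4:81  5:53  6:59
Giant step factor: 42^(-7) ≡ 178 (mod 197).
Scan 37·178^i mod 197 for i = 0, 1, …:
  i=0: 37   i=1: 85   i=2: 158   i=3: 150
  i=4: 105   i=5: 172   i=6: 81
Match at i=6, j=4: x = 6·7 + 4 = 46.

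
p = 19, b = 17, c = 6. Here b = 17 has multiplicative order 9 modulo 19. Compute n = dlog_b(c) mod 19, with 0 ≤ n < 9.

5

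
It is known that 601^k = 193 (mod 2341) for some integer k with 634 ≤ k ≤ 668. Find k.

644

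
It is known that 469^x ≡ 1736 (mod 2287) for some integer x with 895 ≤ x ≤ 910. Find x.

902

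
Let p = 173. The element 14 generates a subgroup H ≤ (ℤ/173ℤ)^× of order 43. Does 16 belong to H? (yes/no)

16 ∈ ⟨14⟩ iff 16^43 ≡ 1 (mod 173), since |⟨14⟩| = 43.
16^43 mod 173 = 1.
Since 1 = 1, 16 lies in the subgroup.

yes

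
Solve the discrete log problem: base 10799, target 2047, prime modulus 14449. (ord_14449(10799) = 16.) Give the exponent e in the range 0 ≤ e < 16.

12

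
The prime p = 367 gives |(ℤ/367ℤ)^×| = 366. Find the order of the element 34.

The order of 34 must divide p − 1 = 366 = 2 · 3 · 61.
Divisors: 1, 2, 3, 6, 61, 122, 183, 366.
Check each in increasing order: 34^1 ≡ 34;  34^2 ≡ 55;  34^3 ≡ 35;  34^6 ≡ 124;  34^61 ≡ 84;  34^122 ≡ 83;  34^183 ≡ 366;  34^366 ≡ 1.
Smallest exponent giving 1 is 366.

366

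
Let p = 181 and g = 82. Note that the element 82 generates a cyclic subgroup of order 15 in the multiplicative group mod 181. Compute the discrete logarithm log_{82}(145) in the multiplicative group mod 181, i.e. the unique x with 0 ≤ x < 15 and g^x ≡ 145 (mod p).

Successive powers of 82 modulo 181:
  82^0=1  82^1=82  82^2=27  82^3=42  82^4=5  82^5=48
  82^6=135  82^7=29  82^8=25  82^9=59  82^10=132  82^11=145
So 82^11 ≡ 145 (mod 181), giving x = 11.

11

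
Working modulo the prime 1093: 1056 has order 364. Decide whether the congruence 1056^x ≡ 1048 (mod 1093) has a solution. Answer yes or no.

no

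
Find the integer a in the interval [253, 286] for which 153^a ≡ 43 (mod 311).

Compute 153^253 mod 311 = 22, then multiply by 153 repeatedly:
  153^253=22  153^254=256  153^255=293  153^256=45  153^257=43
Found 43 at exponent 257.

257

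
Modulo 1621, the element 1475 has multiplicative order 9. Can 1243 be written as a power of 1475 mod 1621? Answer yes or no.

no

⟨1475⟩ has order 9; its elements mod 1621 are {1, 184, 243, 433, 693, 945, 1074, 1436, 1475}.
1243 is not in this set.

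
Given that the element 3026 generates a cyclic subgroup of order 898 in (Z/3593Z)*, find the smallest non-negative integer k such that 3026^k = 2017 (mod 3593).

Baby-step giant-step with m = ceil(sqrt(898)) = 30.
Baby table (3026^j mod 3593 for j=0..29):
  0:1  1:3026  2:1712  3:2999  4:2649  5:3484  6:722  7:228
  8:72  9:2292  10:1102  11:348  12:299  13:2931  14:1682  15:2044
  16:1591  17:3339  18:298  19:3498  20:3563  21:2638  22:2535  23:3448
  24:3169  25:3270  26:3491  27:346  28:1433  29:3100
Giant step factor: 3026^(-30) ≡ 1143 (mod 3593).
Scan 2017·1143^i mod 3593 for i = 0, 1, …:
  i=0: 2017   i=1: 2318   i=2: 1433
Match at i=2, j=28: k = 2·30 + 28 = 88.

88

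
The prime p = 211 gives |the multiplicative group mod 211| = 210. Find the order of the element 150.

15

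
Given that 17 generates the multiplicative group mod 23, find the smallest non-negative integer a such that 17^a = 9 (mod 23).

14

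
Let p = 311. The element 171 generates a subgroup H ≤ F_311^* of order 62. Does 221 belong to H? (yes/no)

no

221 ∈ ⟨171⟩ iff 221^62 ≡ 1 (mod 311), since |⟨171⟩| = 62.
221^62 mod 311 = 36.
Since 36 ≠ 1, 221 does not lie in the subgroup.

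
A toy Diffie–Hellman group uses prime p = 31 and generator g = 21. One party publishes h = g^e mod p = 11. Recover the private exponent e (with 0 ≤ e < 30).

7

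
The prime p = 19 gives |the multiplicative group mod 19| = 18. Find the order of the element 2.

The order of 2 must divide p − 1 = 18 = 2 · 3^2.
Divisors: 1, 2, 3, 6, 9, 18.
Check each in increasing order: 2^1 ≡ 2;  2^2 ≡ 4;  2^3 ≡ 8;  2^6 ≡ 7;  2^9 ≡ 18;  2^18 ≡ 1.
Smallest exponent giving 1 is 18.

18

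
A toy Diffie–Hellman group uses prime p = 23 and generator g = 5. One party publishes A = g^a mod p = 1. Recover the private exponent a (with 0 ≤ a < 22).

0

Successive powers of 5 modulo 23:
  5^0=1
So 5^0 ≡ 1 (mod 23), giving a = 0.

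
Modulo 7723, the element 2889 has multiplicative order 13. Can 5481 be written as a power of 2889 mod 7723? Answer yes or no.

yes

⟨2889⟩ has order 13; its elements mod 7723 are {1, 1144, 1924, 2459, 2889, 3549, 4640, 5481, 5555, 5599, 6614, 6911, 7295}.
5481 is in this set.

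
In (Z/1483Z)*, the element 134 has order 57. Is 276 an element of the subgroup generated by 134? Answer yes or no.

276 ∈ ⟨134⟩ iff 276^57 ≡ 1 (mod 1483), since |⟨134⟩| = 57.
276^57 mod 1483 = 293.
Since 293 ≠ 1, 276 does not lie in the subgroup.

no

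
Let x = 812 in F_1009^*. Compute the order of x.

The order of 812 must divide p − 1 = 1008 = 2^4 · 3^2 · 7.
Divisors: 1, 2, 3, 4, 6, 7, 8, 9, 12, 14, 16, 18, 21, 24, 28, 36, 42, 48, 56, 63, 72, 84, 112, 126, 144, 168, 252, 336, 504, 1008.
Check each in increasing order: 812^1 ≡ 812;  812^2 ≡ 467;  812^3 ≡ 829;  812^4 ≡ 145;  812^6 ≡ 112;  812^7 ≡ 134;  812^8 ≡ 845;  812^9 ≡ 20;  812^12 ≡ 436;  812^14 ≡ 803;  812^16 ≡ 662;  812^18 ≡ 400;  812^21 ≡ 648;  812^24 ≡ 404;  812^28 ≡ 58;  812^36 ≡ 578;  812^42 ≡ 160;  812^48 ≡ 767;  812^56 ≡ 337;  812^63 ≡ 762;  812^72 ≡ 105;  812^84 ≡ 375;  812^112 ≡ 561;  812^126 ≡ 469;  812^144 ≡ 935;  812^168 ≡ 374;  812^252 ≡ 1008;  812^336 ≡ 634;  812^504 ≡ 1.
Smallest exponent giving 1 is 504.

504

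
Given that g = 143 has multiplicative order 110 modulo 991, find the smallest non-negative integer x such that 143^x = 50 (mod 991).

30

Baby-step giant-step with m = ceil(sqrt(110)) = 11.
Baby table (143^j mod 991 for j=0..10):
  0:1  1:143  2:629  3:757  4:232  5:473  6:251  7:217
  8:310  9:726  10:754
Giant step factor: 143^(-11) ≡ 166 (mod 991).
Scan 50·166^i mod 991 for i = 0, 1, …:
  i=0: 50   i=1: 372   i=2: 310
Match at i=2, j=8: x = 2·11 + 8 = 30.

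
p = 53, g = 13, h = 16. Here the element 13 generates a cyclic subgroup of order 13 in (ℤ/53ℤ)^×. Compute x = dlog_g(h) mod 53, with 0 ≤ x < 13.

Successive powers of 13 modulo 53:
  13^0=1  13^1=13  13^2=10  13^3=24  13^4=47  13^5=28
  13^6=46  13^7=15  13^8=36  13^9=44  13^10=42  13^11=16
So 13^11 ≡ 16 (mod 53), giving x = 11.

11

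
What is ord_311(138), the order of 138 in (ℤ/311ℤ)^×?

310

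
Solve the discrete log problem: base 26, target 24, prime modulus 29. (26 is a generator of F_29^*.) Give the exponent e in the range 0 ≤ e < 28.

Successive powers of 26 modulo 29:
  26^0=1  26^1=26  26^2=9  26^3=2  26^4=23  26^5=18
  26^6=4  26^7=17  26^8=7  26^9=8  26^10=5  26^11=14
  26^12=16  26^13=10  26^14=28  26^15=3  26^16=20  26^17=27
  26^18=6  26^19=11  26^20=25  26^21=12  26^22=22  26^23=21
  26^24=24
So 26^24 ≡ 24 (mod 29), giving e = 24.

24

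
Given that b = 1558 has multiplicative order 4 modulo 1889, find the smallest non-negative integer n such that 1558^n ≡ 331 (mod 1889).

3

Successive powers of 1558 modulo 1889:
  1558^0=1  1558^1=1558  1558^2=1888  1558^3=331
So 1558^3 ≡ 331 (mod 1889), giving n = 3.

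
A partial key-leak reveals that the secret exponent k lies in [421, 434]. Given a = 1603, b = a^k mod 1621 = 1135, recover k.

433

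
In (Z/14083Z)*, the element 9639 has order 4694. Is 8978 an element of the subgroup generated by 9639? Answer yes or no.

8978 ∈ ⟨9639⟩ iff 8978^4694 ≡ 1 (mod 14083), since |⟨9639⟩| = 4694.
8978^4694 mod 14083 = 1.
Since 1 = 1, 8978 lies in the subgroup.

yes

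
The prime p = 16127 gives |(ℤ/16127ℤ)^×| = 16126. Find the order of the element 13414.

The order of 13414 must divide p − 1 = 16126 = 2 · 11 · 733.
Divisors: 1, 2, 11, 22, 733, 1466, 8063, 16126.
Check each in increasing order: 13414^1 ≡ 13414;  13414^2 ≡ 6457;  13414^11 ≡ 10668;  13414^22 ≡ 14112;  13414^733 ≡ 10555;  13414^1466 ≡ 2709;  13414^8063 ≡ 1.
Smallest exponent giving 1 is 8063.

8063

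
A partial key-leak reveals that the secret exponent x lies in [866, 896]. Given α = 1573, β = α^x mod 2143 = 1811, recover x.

Compute 1573^866 mod 2143 = 2082, then multiply by 1573 repeatedly:
  1573^866=2082  1573^867=482  1573^868=1707  1573^869=2075  1573^870=186
  1573^871=1130  1573^872=943  1573^873=383  1573^874=276  1573^875=1262
  1573^876=708  1573^877=1467  1573^878=1723  1573^879=1527  1573^880=1811
Found 1811 at exponent 880.

880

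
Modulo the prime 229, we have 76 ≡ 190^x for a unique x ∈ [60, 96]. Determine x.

Compute 190^60 mod 229 = 60, then multiply by 190 repeatedly:
  190^60=60  190^61=179  190^62=118  190^63=207  190^64=171
  190^65=201  190^66=176  190^67=6  190^68=224  190^69=195
  190^70=181  190^71=40  190^72=43  190^73=155  190^74=138
  190^75=114  190^76=134  190^77=41  190^78=4  190^79=73
  190^80=130  190^81=197  190^82=103  190^83=105  190^84=27
  190^85=92  190^86=76
Found 76 at exponent 86.

86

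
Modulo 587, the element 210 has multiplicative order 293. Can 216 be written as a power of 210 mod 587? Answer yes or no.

216 ∈ ⟨210⟩ iff 216^293 ≡ 1 (mod 587), since |⟨210⟩| = 293.
216^293 mod 587 = 586.
Since 586 ≠ 1, 216 does not lie in the subgroup.

no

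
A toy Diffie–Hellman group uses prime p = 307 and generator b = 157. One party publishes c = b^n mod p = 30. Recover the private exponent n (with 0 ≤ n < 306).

Baby-step giant-step with m = ceil(sqrt(306)) = 18.
Baby table (157^j mod 307 for j=0..17):
  0:1  1:157  2:89  3:158  4:246  5:247  6:97  7:186
  8:37  9:283  10:223  11:13  12:199  13:236  14:212  15:128
  16:141  17:33
Giant step factor: 157^(-18) ≡ 105 (mod 307).
Scan 30·105^i mod 307 for i = 0, 1, …:
  i=0: 30   i=1: 80   i=2: 111   i=3: 296
  i=4: 73   i=5: 297   i=6: 178   i=7: 270
  i=8: 106   i=9: 78     …   i=14: 281
  i=15: 33
Match at i=15, j=17: n = 15·18 + 17 = 287.

287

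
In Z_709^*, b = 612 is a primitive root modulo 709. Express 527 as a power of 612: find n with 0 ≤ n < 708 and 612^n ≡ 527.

592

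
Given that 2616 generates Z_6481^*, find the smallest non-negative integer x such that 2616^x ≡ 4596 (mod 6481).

5610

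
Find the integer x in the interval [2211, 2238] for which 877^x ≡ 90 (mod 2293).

2230

Compute 877^2211 mod 2293 = 1115, then multiply by 877 repeatedly:
  877^2211=1115  877^2212=1037  877^2213=1421  877^2214=1118  877^2215=1375
  877^2216=2050  877^2217=138  877^2218=1790  877^2219=1418  877^2220=780
  877^2221=746  877^2222=737  877^2223=2016  877^2224=129  877^2225=776
  877^2226=1824  877^2227=1427  877^2228=1794  877^2229=340  877^2230=90
Found 90 at exponent 2230.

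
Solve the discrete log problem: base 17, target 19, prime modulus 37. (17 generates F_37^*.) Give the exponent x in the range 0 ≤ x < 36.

Successive powers of 17 modulo 37:
  17^0=1  17^1=17  17^2=30  17^3=29  17^4=12  17^5=19
So 17^5 ≡ 19 (mod 37), giving x = 5.

5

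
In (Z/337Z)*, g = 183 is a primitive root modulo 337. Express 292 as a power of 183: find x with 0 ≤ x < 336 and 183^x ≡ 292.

Baby-step giant-step with m = ceil(sqrt(336)) = 19.
Baby table (183^j mod 337 for j=0..18):
  0:1  1:183  2:126  3:142  4:37  5:31  6:281  7:199
  8:21  9:136  10:287  11:286  12:103  13:314  14:172  15:135
  16:104  17:160  18:298
Giant step factor: 183^(-19) ≡ 73 (mod 337).
Scan 292·73^i mod 337 for i = 0, 1, …:
  i=0: 292   i=1: 85   i=2: 139   i=3: 37
Match at i=3, j=4: x = 3·19 + 4 = 61.

61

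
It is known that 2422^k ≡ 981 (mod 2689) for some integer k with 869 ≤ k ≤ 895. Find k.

Compute 2422^869 mod 2689 = 1624, then multiply by 2422 repeatedly:
  2422^869=1624  2422^870=2010  2422^871=1130  2422^872=2147  2422^873=2197
  2422^874=2292  2422^875=1128  2422^876=2681  2422^877=2136  2422^878=2445
  2422^879=612  2422^880=625  2422^881=2532  2422^882=1584  2422^883=1934
  2422^884=2599  2422^885=2518  2422^886=2633  2422^887=1507  2422^888=981
Found 981 at exponent 888.

888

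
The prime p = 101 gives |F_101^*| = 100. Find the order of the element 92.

25

The order of 92 must divide p − 1 = 100 = 2^2 · 5^2.
Divisors: 1, 2, 4, 5, 10, 20, 25, 50, 100.
Check each in increasing order: 92^1 ≡ 92;  92^2 ≡ 81;  92^4 ≡ 97;  92^5 ≡ 36;  92^10 ≡ 84;  92^20 ≡ 87;  92^25 ≡ 1.
Smallest exponent giving 1 is 25.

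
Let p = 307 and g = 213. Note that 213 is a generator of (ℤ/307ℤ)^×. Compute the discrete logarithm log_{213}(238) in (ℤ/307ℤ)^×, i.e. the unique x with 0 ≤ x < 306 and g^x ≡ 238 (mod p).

49

Baby-step giant-step with m = ceil(sqrt(306)) = 18.
Baby table (213^j mod 307 for j=0..17):
  0:1  1:213  2:240  3:158  4:191  5:159  6:97  7:92
  8:255  9:283  10:107  11:73  12:199  13:21  14:175  15:128
  16:248  17:20
Giant step factor: 213^(-18) ≡ 105 (mod 307).
Scan 238·105^i mod 307 for i = 0, 1, …:
  i=0: 238   i=1: 123   i=2: 21
Match at i=2, j=13: x = 2·18 + 13 = 49.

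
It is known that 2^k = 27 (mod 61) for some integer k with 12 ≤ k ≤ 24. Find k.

18

Compute 2^12 mod 61 = 9, then multiply by 2 repeatedly:
  2^12=9  2^13=18  2^14=36  2^15=11  2^16=22
  2^17=44  2^18=27
Found 27 at exponent 18.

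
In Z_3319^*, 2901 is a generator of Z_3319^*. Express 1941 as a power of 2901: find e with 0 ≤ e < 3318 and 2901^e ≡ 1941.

Baby-step giant-step with m = ceil(sqrt(3318)) = 58.
Baby table (2901^j mod 3319 for j=0..57):
  0:1  1:2901  2:2136  3:3282  4:2190  5:624  6:1369  7:1945
  8:145  9:2451  10:1053  11:1273  12:2245  13:867  14:2684  15:3229
  16:1111  17:262  18:11  19:2040  20:263  21:2912  22:857  23:226
  24:1783  25:1481  26:1595  27:409  28:1626  29:727  30:1462  31:2899
  32:2972  33:2329  34:2264  35:2882  36:121  37:2526  38:2893  39:2161
  40:2789  41:2486  42:3018  43:3015  44:950  45:1180  46:1291  47:1359
  48:2806  49:2018  50:2821  51:2386  52:1671  53:1831  54:1331  55:1234
  56:1952  57:538
Giant step factor: 2901^(-58) ≡ 267 (mod 3319).
Scan 1941·267^i mod 3319 for i = 0, 1, …:
  i=0: 1941   i=1: 483   i=2: 2839   i=3: 1281
  i=4: 170   i=5: 2243   i=6: 1461   i=7: 1764
  i=8: 3009   i=9: 205     …   i=53: 808
  i=54: 1
Match at i=54, j=0: e = 54·58 + 0 = 3132.

3132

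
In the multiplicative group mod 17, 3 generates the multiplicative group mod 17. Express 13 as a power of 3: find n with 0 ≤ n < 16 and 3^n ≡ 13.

Successive powers of 3 modulo 17:
  3^0=1  3^1=3  3^2=9  3^3=10  3^4=13
So 3^4 ≡ 13 (mod 17), giving n = 4.

4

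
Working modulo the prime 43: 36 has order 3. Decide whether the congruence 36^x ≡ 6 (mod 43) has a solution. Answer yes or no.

yes

⟨36⟩ has order 3; its elements mod 43 are {1, 6, 36}.
6 is in this set.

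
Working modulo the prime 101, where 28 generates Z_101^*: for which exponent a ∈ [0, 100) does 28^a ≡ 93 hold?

Baby-step giant-step with m = ceil(sqrt(100)) = 10.
Baby table (28^j mod 101 for j=0..9):
  0:1  1:28  2:77  3:35  4:71  5:69  6:13  7:61
  8:92  9:51
Giant step factor: 28^(-10) ≡ 65 (mod 101).
Scan 93·65^i mod 101 for i = 0, 1, …:
  i=0: 93   i=1: 86   i=2: 35
Match at i=2, j=3: a = 2·10 + 3 = 23.

23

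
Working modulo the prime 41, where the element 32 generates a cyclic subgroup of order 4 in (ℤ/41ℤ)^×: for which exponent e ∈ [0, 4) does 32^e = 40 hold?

2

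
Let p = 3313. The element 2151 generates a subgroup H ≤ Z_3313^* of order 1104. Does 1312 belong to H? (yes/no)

no

1312 ∈ ⟨2151⟩ iff 1312^1104 ≡ 1 (mod 3313), since |⟨2151⟩| = 1104.
1312^1104 mod 3313 = 1123.
Since 1123 ≠ 1, 1312 does not lie in the subgroup.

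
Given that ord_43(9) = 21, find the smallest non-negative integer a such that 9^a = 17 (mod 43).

19

Successive powers of 9 modulo 43:
  9^0=1  9^1=9  9^2=38  9^3=41  9^4=25  9^5=10
  9^6=4  9^7=36  9^8=23  9^9=35  9^10=14  9^11=40
  9^12=16  9^13=15  9^14=6  9^15=11  9^16=13  9^17=31
  9^18=21  9^19=17
So 9^19 ≡ 17 (mod 43), giving a = 19.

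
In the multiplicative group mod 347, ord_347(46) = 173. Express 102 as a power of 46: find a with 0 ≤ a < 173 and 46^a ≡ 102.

Baby-step giant-step with m = ceil(sqrt(173)) = 14.
Baby table (46^j mod 347 for j=0..13):
  0:1  1:46  2:34  3:176  4:115  5:85  6:93  7:114
  8:39  9:59  10:285  11:271  12:321  13:192
Giant step factor: 46^(-14) ≡ 42 (mod 347).
Scan 102·42^i mod 347 for i = 0, 1, …:
  i=0: 102   i=1: 120   i=2: 182   i=3: 10
  i=4: 73   i=5: 290   i=6: 35   i=7: 82
  i=8: 321
Match at i=8, j=12: a = 8·14 + 12 = 124.

124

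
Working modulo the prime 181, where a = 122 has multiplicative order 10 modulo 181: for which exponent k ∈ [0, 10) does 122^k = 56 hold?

3

Successive powers of 122 modulo 181:
  122^0=1  122^1=122  122^2=42  122^3=56
So 122^3 ≡ 56 (mod 181), giving k = 3.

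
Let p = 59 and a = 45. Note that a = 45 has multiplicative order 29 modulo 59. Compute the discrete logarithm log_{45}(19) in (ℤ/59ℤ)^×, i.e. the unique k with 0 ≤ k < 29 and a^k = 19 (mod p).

Successive powers of 45 modulo 59:
  45^0=1  45^1=45  45^2=19
So 45^2 ≡ 19 (mod 59), giving k = 2.

2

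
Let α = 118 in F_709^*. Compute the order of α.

708

The order of 118 must divide p − 1 = 708 = 2^2 · 3 · 59.
Divisors: 1, 2, 3, 4, 6, 12, 59, 118, 177, 236, 354, 708.
Check each in increasing order: 118^1 ≡ 118;  118^2 ≡ 453;  118^3 ≡ 279;  118^4 ≡ 308;  118^6 ≡ 560;  118^12 ≡ 222;  118^59 ≡ 187;  118^118 ≡ 228;  118^177 ≡ 96;  118^236 ≡ 227;  118^354 ≡ 708;  118^708 ≡ 1.
Smallest exponent giving 1 is 708.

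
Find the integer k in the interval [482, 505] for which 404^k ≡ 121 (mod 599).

Compute 404^482 mod 599 = 506, then multiply by 404 repeatedly:
  404^482=506  404^483=165  404^484=171  404^485=199  404^486=130
  404^487=407  404^488=302  404^489=411  404^490=121
Found 121 at exponent 490.

490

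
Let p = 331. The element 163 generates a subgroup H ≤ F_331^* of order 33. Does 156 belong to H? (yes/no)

156 ∈ ⟨163⟩ iff 156^33 ≡ 1 (mod 331), since |⟨163⟩| = 33.
156^33 mod 331 = 150.
Since 150 ≠ 1, 156 does not lie in the subgroup.

no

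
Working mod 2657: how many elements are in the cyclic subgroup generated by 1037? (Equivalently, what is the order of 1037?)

2656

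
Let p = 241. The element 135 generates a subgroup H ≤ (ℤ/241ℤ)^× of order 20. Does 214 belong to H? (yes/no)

⟨135⟩ has order 20; its elements mod 241 are {1, 6, 25, 36, 40, 64, 87, 91, 98, 106, 135, 143, 150, 154, 177, 201, 205, 216, 235, 240}.
214 is not in this set.

no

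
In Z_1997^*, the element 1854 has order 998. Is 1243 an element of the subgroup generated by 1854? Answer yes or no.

1243 ∈ ⟨1854⟩ iff 1243^998 ≡ 1 (mod 1997), since |⟨1854⟩| = 998.
1243^998 mod 1997 = 1.
Since 1 = 1, 1243 lies in the subgroup.

yes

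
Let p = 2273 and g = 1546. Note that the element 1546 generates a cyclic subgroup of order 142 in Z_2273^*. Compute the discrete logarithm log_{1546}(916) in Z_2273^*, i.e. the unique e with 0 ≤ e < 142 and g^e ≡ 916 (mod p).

118

Baby-step giant-step with m = ceil(sqrt(142)) = 12.
Baby table (1546^j mod 2273 for j=0..11):
  0:1  1:1546  2:1193  3:975  4:351  5:1672  6:511  7:1275
  8:459  9:438  10:2067  11:2017
Giant step factor: 1546^(-12) ≡ 1319 (mod 2273).
Scan 916·1319^i mod 2273 for i = 0, 1, …:
  i=0: 916   i=1: 1241   i=2: 319   i=3: 256
  i=4: 1260   i=5: 377   i=6: 1749   i=7: 2109
  i=8: 1892   i=9: 2067
Match at i=9, j=10: e = 9·12 + 10 = 118.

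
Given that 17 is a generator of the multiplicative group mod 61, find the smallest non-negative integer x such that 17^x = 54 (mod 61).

Baby-step giant-step with m = ceil(sqrt(60)) = 8.
Baby table (17^j mod 61 for j=0..7):
  0:1  1:17  2:45  3:33  4:12  5:21  6:52  7:30
Giant step factor: 17^(-8) ≡ 25 (mod 61).
Scan 54·25^i mod 61 for i = 0, 1, …:
  i=0: 54   i=1: 8   i=2: 17
Match at i=2, j=1: x = 2·8 + 1 = 17.

17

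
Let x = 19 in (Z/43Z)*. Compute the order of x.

The order of 19 must divide p − 1 = 42 = 2 · 3 · 7.
Divisors: 1, 2, 3, 6, 7, 14, 21, 42.
Check each in increasing order: 19^1 ≡ 19;  19^2 ≡ 17;  19^3 ≡ 22;  19^6 ≡ 11;  19^7 ≡ 37;  19^14 ≡ 36;  19^21 ≡ 42;  19^42 ≡ 1.
Smallest exponent giving 1 is 42.

42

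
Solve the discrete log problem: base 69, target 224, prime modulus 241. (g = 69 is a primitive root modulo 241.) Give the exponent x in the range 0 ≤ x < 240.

Successive powers of 69 modulo 241:
  69^0=1  69^1=69  69^2=182  69^3=26  69^4=107  69^5=153
  69^6=194  69^7=131  69^8=122  69^9=224
So 69^9 ≡ 224 (mod 241), giving x = 9.

9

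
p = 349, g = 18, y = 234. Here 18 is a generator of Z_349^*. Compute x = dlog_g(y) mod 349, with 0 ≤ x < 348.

Baby-step giant-step with m = ceil(sqrt(348)) = 19.
Baby table (18^j mod 349 for j=0..18):
  0:1  1:18  2:324  3:248  4:276  5:82  6:80  7:44
  8:94  9:296  10:93  11:278  12:118  13:30  14:191  15:297
  16:111  17:253  18:17
Giant step factor: 18^(-19) ≡ 211 (mod 349).
Scan 234·211^i mod 349 for i = 0, 1, …:
  i=0: 234   i=1: 165   i=2: 264   i=3: 213
  i=4: 271   i=5: 294   i=6: 261   i=7: 278
Match at i=7, j=11: x = 7·19 + 11 = 144.

144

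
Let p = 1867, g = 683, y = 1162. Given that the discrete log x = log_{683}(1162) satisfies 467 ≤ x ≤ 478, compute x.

Compute 683^467 mod 1867 = 1479, then multiply by 683 repeatedly:
  683^467=1479  683^468=110  683^469=450  683^470=1162
Found 1162 at exponent 470.

470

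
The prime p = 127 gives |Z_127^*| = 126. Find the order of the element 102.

The order of 102 must divide p − 1 = 126 = 2 · 3^2 · 7.
Divisors: 1, 2, 3, 6, 7, 9, 14, 18, 21, 42, 63, 126.
Check each in increasing order: 102^1 ≡ 102;  102^2 ≡ 117;  102^3 ≡ 123;  102^6 ≡ 16;  102^7 ≡ 108;  102^9 ≡ 63;  102^14 ≡ 107;  102^18 ≡ 32;  102^21 ≡ 126;  102^42 ≡ 1.
Smallest exponent giving 1 is 42.

42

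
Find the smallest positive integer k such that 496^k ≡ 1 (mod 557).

556

The order of 496 must divide p − 1 = 556 = 2^2 · 139.
Divisors: 1, 2, 4, 139, 278, 556.
Check each in increasing order: 496^1 ≡ 496;  496^2 ≡ 379;  496^4 ≡ 492;  496^139 ≡ 118;  496^278 ≡ 556;  496^556 ≡ 1.
Smallest exponent giving 1 is 556.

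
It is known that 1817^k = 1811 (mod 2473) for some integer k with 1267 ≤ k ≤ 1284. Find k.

1268

Compute 1817^1267 mod 2473 = 1426, then multiply by 1817 repeatedly:
  1817^1267=1426  1817^1268=1811
Found 1811 at exponent 1268.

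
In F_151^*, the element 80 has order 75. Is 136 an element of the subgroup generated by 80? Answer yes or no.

136 ∈ ⟨80⟩ iff 136^75 ≡ 1 (mod 151), since |⟨80⟩| = 75.
136^75 mod 151 = 1.
Since 1 = 1, 136 lies in the subgroup.

yes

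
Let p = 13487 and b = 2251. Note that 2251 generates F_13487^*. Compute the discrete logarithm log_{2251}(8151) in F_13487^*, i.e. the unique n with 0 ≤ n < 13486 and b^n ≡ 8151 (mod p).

1245

Baby-step giant-step with m = ceil(sqrt(13486)) = 117.
Baby table (2251^j mod 13487 for j=0..116):
  0:1  1:2251  2:9376  3:11708  4:1110  5:3515  6:8883  7:7899
  8:4783  9:3907  10:1133  11:1340  12:8739  13:7443  14:3339  15:3830
  16:3137  17:7686  18:10852  19:2895  20:2424  21:7676  22:1829  23:3544
  24:6727  25:10063  26:7140  27:9123  28:8659  29:2694  30:8531  31:11280
  32:8746  33:9713  34:1536  35:4864  36:10907  37:5317  38:5598  39:4240
  40:8931  41:8051  42:9760  43:12924  44:465  45:8216  46:3539  47:8959
  48:3644  49:2548  50:3573  51:4571  52:12227  53:9497  54:852  55:2698
  56:4048  57:8323  58:1630  59:666  60:2109  61:13422  62:2042  63:10962
  64:7739  65:8772  66:804  67:2546  68:12558  69:12793  70:2298  71:7277
  72:7309  73:11906  74:1737  75:12244  76:7303  77:11887  78:12916  79:9431
  80:643  81:4284  82:79  83:2498  84:12406  85:7816  86:6768  87:7945
  88:433  89:3619  90:221  91:11939  92:8585  93:11451  94:2544  95:8056
  96:7528  97:5856  98:5057  99:279  100:7627  101:12913  102:2678  103:12976
  104:9621  105:10236  106:5440  107:12731  108:11093  109:5906  110:9711  111:10521
  112:13086  113:978  114:3097  115:12055  116:13448
Giant step factor: 2251^(-117) ≡ 6880 (mod 13487).
Scan 8151·6880^i mod 13487 for i = 0, 1, …:
  i=0: 8151   i=1: 13421   i=2: 4478   i=3: 4332
  i=4: 11377   i=5: 8699   i=6: 7301   i=7: 5292
  i=8: 7547   i=9: 11897   i=10: 12244
Match at i=10, j=75: n = 10·117 + 75 = 1245.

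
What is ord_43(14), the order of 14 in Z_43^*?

The order of 14 must divide p − 1 = 42 = 2 · 3 · 7.
Divisors: 1, 2, 3, 6, 7, 14, 21, 42.
Check each in increasing order: 14^1 ≡ 14;  14^2 ≡ 24;  14^3 ≡ 35;  14^6 ≡ 21;  14^7 ≡ 36;  14^14 ≡ 6;  14^21 ≡ 1.
Smallest exponent giving 1 is 21.

21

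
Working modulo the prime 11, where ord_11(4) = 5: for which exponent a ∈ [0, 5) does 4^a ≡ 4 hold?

1

Successive powers of 4 modulo 11:
  4^0=1  4^1=4
So 4^1 ≡ 4 (mod 11), giving a = 1.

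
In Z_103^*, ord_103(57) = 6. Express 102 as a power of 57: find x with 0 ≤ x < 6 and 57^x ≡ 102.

3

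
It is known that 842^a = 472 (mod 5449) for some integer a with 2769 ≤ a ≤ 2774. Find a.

2774

Compute 842^2769 mod 5449 = 181, then multiply by 842 repeatedly:
  842^2769=181  842^2770=5279  842^2771=3983  842^2772=2551  842^2773=1036
  842^2774=472
Found 472 at exponent 2774.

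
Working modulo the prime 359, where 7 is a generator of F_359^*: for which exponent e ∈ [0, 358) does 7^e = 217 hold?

Baby-step giant-step with m = ceil(sqrt(358)) = 19.
Baby table (7^j mod 359 for j=0..18):
  0:1  1:7  2:49  3:343  4:247  5:293  6:256  7:356
  8:338  9:212  10:48  11:336  12:198  13:309  14:9  15:63
  16:82  17:215  18:69
Giant step factor: 7^(-19) ≡ 304 (mod 359).
Scan 217·304^i mod 359 for i = 0, 1, …:
  i=0: 217   i=1: 271   i=2: 173   i=3: 178
  i=4: 262   i=5: 309
Match at i=5, j=13: e = 5·19 + 13 = 108.

108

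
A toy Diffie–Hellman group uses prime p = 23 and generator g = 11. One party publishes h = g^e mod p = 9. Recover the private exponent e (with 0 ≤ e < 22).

6

Successive powers of 11 modulo 23:
  11^0=1  11^1=11  11^2=6  11^3=20  11^4=13  11^5=5
  11^6=9
So 11^6 ≡ 9 (mod 23), giving e = 6.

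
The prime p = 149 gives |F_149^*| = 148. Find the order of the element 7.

The order of 7 must divide p − 1 = 148 = 2^2 · 37.
Divisors: 1, 2, 4, 37, 74, 148.
Check each in increasing order: 7^1 ≡ 7;  7^2 ≡ 49;  7^4 ≡ 17;  7^37 ≡ 148;  7^74 ≡ 1.
Smallest exponent giving 1 is 74.

74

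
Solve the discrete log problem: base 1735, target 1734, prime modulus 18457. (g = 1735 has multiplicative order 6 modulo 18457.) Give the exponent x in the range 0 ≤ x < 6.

2

Successive powers of 1735 modulo 18457:
  1735^0=1  1735^1=1735  1735^2=1734
So 1735^2 ≡ 1734 (mod 18457), giving x = 2.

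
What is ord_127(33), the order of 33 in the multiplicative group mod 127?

42

The order of 33 must divide p − 1 = 126 = 2 · 3^2 · 7.
Divisors: 1, 2, 3, 6, 7, 9, 14, 18, 21, 42, 63, 126.
Check each in increasing order: 33^1 ≡ 33;  33^2 ≡ 73;  33^3 ≡ 123;  33^6 ≡ 16;  33^7 ≡ 20;  33^9 ≡ 63;  33^14 ≡ 19;  33^18 ≡ 32;  33^21 ≡ 126;  33^42 ≡ 1.
Smallest exponent giving 1 is 42.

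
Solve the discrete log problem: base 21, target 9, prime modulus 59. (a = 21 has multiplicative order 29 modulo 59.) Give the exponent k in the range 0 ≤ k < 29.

10

Successive powers of 21 modulo 59:
  21^0=1  21^1=21  21^2=28  21^3=57  21^4=17  21^5=3
  21^6=4  21^7=25  21^8=53  21^9=51  21^10=9
So 21^10 ≡ 9 (mod 59), giving k = 10.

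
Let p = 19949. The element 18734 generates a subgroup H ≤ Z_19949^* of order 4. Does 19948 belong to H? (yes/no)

yes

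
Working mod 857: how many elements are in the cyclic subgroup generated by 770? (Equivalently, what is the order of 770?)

The order of 770 must divide p − 1 = 856 = 2^3 · 107.
Divisors: 1, 2, 4, 8, 107, 214, 428, 856.
Check each in increasing order: 770^1 ≡ 770;  770^2 ≡ 713;  770^4 ≡ 168;  770^8 ≡ 800;  770^107 ≡ 506;  770^214 ≡ 650;  770^428 ≡ 856;  770^856 ≡ 1.
Smallest exponent giving 1 is 856.

856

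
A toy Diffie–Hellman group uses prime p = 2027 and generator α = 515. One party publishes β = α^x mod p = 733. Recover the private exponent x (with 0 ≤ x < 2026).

1951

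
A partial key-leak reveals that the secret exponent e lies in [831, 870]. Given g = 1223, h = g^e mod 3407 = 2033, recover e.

856

Compute 1223^831 mod 3407 = 79, then multiply by 1223 repeatedly:
  1223^831=79  1223^832=1221  1223^833=1017  1223^834=236  1223^835=2440
  1223^836=2995  1223^837=360  1223^838=777  1223^839=3125  1223^840=2628
  1223^841=1243  1223^842=667  1223^843=1468  1223^844=3282  1223^845=440
  1223^846=3221  1223^847=791  1223^848=3212  1223^849=5  1223^850=2708
  1223^851=280  1223^852=1740  1223^853=2052  1223^854=2044  1223^855=2481
  1223^856=2033
Found 2033 at exponent 856.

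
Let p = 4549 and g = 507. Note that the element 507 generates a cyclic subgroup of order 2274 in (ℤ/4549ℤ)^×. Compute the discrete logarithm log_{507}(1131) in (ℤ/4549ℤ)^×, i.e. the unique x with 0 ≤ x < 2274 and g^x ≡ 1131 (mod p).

360

Baby-step giant-step with m = ceil(sqrt(2274)) = 48.
Baby table (507^j mod 4549 for j=0..47):
  0:1  1:507  2:2305  3:4091  4:4342  5:4227  6:510  7:3826
  8:1908  9:2968  10:3606  11:4093  12:807  13:4288  14:4143  15:3412
  16:1264  17:3988  18:2160  19:3360  20:2194  21:2402  22:3231  23:477
  24:742  25:3176  26:4435  27:1339  28:1072  29:2173  30:853  31:316
  32:997  33:540  34:840  35:2823  36:2875  37:1945  38:3531  39:2460
  40:794  41:2246  42:1472  43:268  44:3955  45:3625  46:79  47:3661
Giant step factor: 507^(-48) ≡ 1887 (mod 4549).
Scan 1131·1887^i mod 4549 for i = 0, 1, …:
  i=0: 1131   i=1: 716   i=2: 39   i=3: 809
  i=4: 2668   i=5: 3322   i=6: 92   i=7: 742
Match at i=7, j=24: x = 7·48 + 24 = 360.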